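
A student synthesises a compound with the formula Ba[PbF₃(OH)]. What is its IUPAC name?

barium trifluorohydroxoplumbate(II)

The 1 barium counter-ion carries a total charge of +2, so each complex ion is 2−.
Ligand charges: 3×fluoro (-1 each), 1×hydroxo (-1 each); total -4. So Pb + (-4) = 2−, giving Pb = +2.
The complex ion is anionic, so lead takes the -ate form plumbate(II).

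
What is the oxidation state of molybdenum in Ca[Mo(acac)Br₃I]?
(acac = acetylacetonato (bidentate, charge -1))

+3

1 calcium outside the brackets (+2 each) → the complex ion is 2−.
Ligand charges: 3×Br = -3; 1×I = -1; 1×acac = -1; sum -5.
Mo + (-5) = 2− ⇒ Mo is +3.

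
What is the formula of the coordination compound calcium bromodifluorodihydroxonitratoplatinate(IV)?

Ligands: 1 bromo (Br, -1), 2 fluoro (F, -1), 1 nitrato (NO3, -1), 2 hydroxo (OH, -1). Ligand charge sum = -6.
With Pt in oxidation state +4, the complex ion is [Pt...]^2−.
Charge balance with calcium (+2) requires 1 complex ion per 1 calcium.

Ca[PtBrF2(NO3)(OH)2]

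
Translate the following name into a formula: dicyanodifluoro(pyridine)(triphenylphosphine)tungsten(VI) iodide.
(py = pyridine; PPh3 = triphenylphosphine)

[W(CN)2F2(PPh3)(py)]I2

Ligands: 2 cyano (CN, -1), 2 fluoro (F, -1), 1 pyridine (py, neutral), 1 triphenylphosphine (PPh3, neutral). Ligand charge sum = -4.
Charge balance with iodide (-1) requires 1 complex ion per 2 iodide.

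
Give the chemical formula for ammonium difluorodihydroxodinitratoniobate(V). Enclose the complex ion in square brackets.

NH4[NbF2(NO3)2(OH)2]

Ligands: 2 nitrato (NO3, -1), 2 fluoro (F, -1), 2 hydroxo (OH, -1). Ligand charge sum = -6.
With Nb in oxidation state +5, the complex ion is [Nb...]^1−.
Charge balance with ammonium (+1) requires 1 complex ion per 1 ammonium.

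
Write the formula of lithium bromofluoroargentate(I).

Li[AgBrF]

Ligands: 1 bromo (Br, -1), 1 fluoro (F, -1). Ligand charge sum = -2.
With Ag in oxidation state +1, the complex ion is [Ag...]^1−.
Charge balance with lithium (+1) requires 1 complex ion per 1 lithium.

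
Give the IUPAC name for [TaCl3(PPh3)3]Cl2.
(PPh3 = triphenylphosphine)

trichlorotris(triphenylphosphine)tantalum(V) chloride

The 2 chloride counter-ions carry a total charge of -2, so each complex ion is 2+.
Ligand charges: 3×triphenylphosphine (neutral), 3×chloro (-1 each); total -3. So Ta + (-3) = 2+, giving Ta = +5.
Ligands are named alphabetically: chloro before triphenylphosphine.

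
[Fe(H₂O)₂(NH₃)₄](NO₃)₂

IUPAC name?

The 2 nitrate counter-ions carry a total charge of -2, so each complex ion is 2+.
Ligand charges: 2×aqua (neutral), 4×ammine (neutral); total 0. So Fe + (0) = 2+, giving Fe = +2.
Ligands are named alphabetically: ammine before aqua.

tetraamminediaquairon(II) nitrate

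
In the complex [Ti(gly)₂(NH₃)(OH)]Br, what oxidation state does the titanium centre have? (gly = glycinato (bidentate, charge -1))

1 bromide outside the brackets (-1 each) → the complex ion is 1+.
Ligand charges: 2×gly = -2; 1×OH = -1; 1×NH3 neutral; sum -3.
Ti + (-3) = 1+ ⇒ Ti is +4.

+4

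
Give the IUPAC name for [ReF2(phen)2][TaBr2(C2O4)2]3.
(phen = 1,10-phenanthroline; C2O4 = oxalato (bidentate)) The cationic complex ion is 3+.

The complex cation is given as 3+; its ligand charges sum to -2, so Re = +5.
With 3 anions per cation, each anion must be 3/3 = 1−.
Anion: ligand charges sum to -6; for the ion to be 1−, Ta = +5.

difluorobis(1,10-phenanthroline)rhenium(V) dibromodioxalatotantalate(V)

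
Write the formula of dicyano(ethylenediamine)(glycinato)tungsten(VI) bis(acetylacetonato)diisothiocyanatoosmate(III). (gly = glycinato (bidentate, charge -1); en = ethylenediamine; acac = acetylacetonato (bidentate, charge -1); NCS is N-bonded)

[W(CN)2(en)(gly)][Os(acac)2(NCS)2]3

Cation [W…]: ligand charges -3, W(VI) ⇒ ion charge 3+.
Anion [Os…]: ligand charges -4, Os(III) ⇒ ion charge 1−.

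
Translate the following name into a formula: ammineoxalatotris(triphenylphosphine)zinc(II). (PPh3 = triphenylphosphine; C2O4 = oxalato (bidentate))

Ligands: 3 triphenylphosphine (PPh3, neutral), 1 oxalato (C2O4, -2), 1 ammine (NH3, neutral). Ligand charge sum = -2.
With Zn in oxidation state +2, the complex ion is [Zn...].

[Zn(C2O4)(NH3)(PPh3)3]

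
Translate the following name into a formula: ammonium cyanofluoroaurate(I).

NH4[Au(CN)F]

Ligands: 1 cyano (CN, -1), 1 fluoro (F, -1). Ligand charge sum = -2.
With Au in oxidation state +1, the complex ion is [Au...]^1−.
Charge balance with ammonium (+1) requires 1 complex ion per 1 ammonium.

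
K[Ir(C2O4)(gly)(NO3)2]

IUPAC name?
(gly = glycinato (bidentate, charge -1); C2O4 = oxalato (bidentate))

The 1 potassium counter-ion carries a total charge of +1, so each complex ion is 1−.
Ligand charges: 2×nitrato (-1 each), 1×glycinato (-1 each), 1×oxalato (-2 each); total -5. So Ir + (-5) = 1−, giving Ir = +4.
Ligands are named alphabetically: glycinato before nitrato before oxalato.
The complex ion is anionic, so iridium takes the -ate form iridate(IV).

potassium (glycinato)dinitratooxalatoiridate(IV)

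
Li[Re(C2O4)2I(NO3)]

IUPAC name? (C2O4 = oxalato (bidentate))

lithium iodonitratodioxalatorhenate(V)

The 1 lithium counter-ion carries a total charge of +1, so each complex ion is 1−.
Ligand charges: 1×iodo (-1 each), 1×nitrato (-1 each), 2×oxalato (-2 each); total -6. So Re + (-6) = 1−, giving Re = +5.
Ligands are named alphabetically: iodo before nitrato before oxalato.
The complex ion is anionic, so rhenium takes the -ate form rhenate(V).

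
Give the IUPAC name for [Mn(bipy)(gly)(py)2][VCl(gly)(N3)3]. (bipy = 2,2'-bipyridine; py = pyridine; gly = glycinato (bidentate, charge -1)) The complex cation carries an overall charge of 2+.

(2,2'-bipyridine)(glycinato)bis(pyridine)manganese(III) triazidochloro(glycinato)vanadate(III)

Both ions are complex: the cation is named first with the plain metal name, the anion second with the -ate form; each ion's ligands are alphabetised independently.
The complex cation is given as 2+; its ligand charges sum to -1, so Mn = +3.
A 1:1 salt means the anion carries the equal and opposite charge, 2−.
Anion: ligand charges sum to -5; for the ion to be 2−, V = +3.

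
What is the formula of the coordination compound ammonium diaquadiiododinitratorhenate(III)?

Ligands: 2 nitrato (NO3, -1), 2 iodo (I, -1), 2 aqua (H2O, neutral). Ligand charge sum = -4.
With Re in oxidation state +3, the complex ion is [Re...]^1−.
Charge balance with ammonium (+1) requires 1 complex ion per 1 ammonium.

NH4[Re(H2O)2I2(NO3)2]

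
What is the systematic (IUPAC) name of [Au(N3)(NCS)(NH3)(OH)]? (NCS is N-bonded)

ammineazidohydroxoisothiocyanatogold(III)

There is no counter-ion, so the complex is neutral overall.
Ligand charges: 1×ammine (neutral), 1×azido (-1 each), 1×hydroxo (-1 each), 1×isothiocyanato (-1 each); total -3. So Au + (-3) = 0, giving Au = +3.
Ligands are named alphabetically: ammine before azido before hydroxo before isothiocyanato.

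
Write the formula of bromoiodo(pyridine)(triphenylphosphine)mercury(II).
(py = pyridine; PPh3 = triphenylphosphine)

[HgBrI(PPh3)(py)]

Ligands: 1 pyridine (py, neutral), 1 bromo (Br, -1), 1 triphenylphosphine (PPh3, neutral), 1 iodo (I, -1). Ligand charge sum = -2.
With Hg in oxidation state +2, the complex ion is [Hg...].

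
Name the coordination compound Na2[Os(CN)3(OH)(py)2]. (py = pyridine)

The 2 sodium counter-ions carry a total charge of +2, so each complex ion is 2−.
Ligand charges: 1×hydroxo (-1 each), 2×pyridine (neutral), 3×cyano (-1 each); total -4. So Os + (-4) = 2−, giving Os = +2.
Ligands are named alphabetically: cyano before hydroxo before pyridine.
The complex ion is anionic, so osmium takes the -ate form osmate(II).

sodium tricyanohydroxobis(pyridine)osmate(II)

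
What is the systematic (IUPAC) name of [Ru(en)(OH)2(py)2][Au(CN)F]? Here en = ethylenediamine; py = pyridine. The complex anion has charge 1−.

(ethylenediamine)dihydroxobis(pyridine)ruthenium(III) cyanofluoroaurate(I)

Both ions are complex: the cation is named first with the plain metal name, the anion second with the -ate form; each ion's ligands are alphabetised independently.
The complex anion is given as 1−; its ligand charges sum to -2, so Au = +1.
A 1:1 salt means the cation carries the equal and opposite charge, 1+.
Cation: ligand charges sum to -2; for the ion to be 1+, Ru = +3.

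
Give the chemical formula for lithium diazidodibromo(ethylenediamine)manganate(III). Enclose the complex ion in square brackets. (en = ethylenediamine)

Li[MnBr2(en)(N3)2]

Ligands: 1 ethylenediamine (en, neutral), 2 bromo (Br, -1), 2 azido (N3, -1). Ligand charge sum = -4.
With Mn in oxidation state +3, the complex ion is [Mn...]^1−.
Charge balance with lithium (+1) requires 1 complex ion per 1 lithium.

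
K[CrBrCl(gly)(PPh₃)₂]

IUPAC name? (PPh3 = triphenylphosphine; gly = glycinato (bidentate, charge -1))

The 1 potassium counter-ion carries a total charge of +1, so each complex ion is 1−.
Ligand charges: 2×triphenylphosphine (neutral), 1×glycinato (-1 each), 1×bromo (-1 each), 1×chloro (-1 each); total -3. So Cr + (-3) = 1−, giving Cr = +2.
The complex ion is anionic, so chromium takes the -ate form chromate(II).

potassium bromochloro(glycinato)bis(triphenylphosphine)chromate(II)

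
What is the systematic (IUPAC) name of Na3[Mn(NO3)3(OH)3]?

The 3 sodium counter-ions carry a total charge of +3, so each complex ion is 3−.
Ligand charges: 3×hydroxo (-1 each), 3×nitrato (-1 each); total -6. So Mn + (-6) = 3−, giving Mn = +3.
Ligands are named alphabetically: hydroxo before nitrato.
The complex ion is anionic, so manganese takes the -ate form manganate(III).

sodium trihydroxotrinitratomanganate(III)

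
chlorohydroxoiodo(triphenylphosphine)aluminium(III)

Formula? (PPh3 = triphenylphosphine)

Ligands: 1 chloro (Cl, -1), 1 iodo (I, -1), 1 triphenylphosphine (PPh3, neutral), 1 hydroxo (OH, -1). Ligand charge sum = -3.
With Al in oxidation state +3, the complex ion is [Al...].

[AlClI(OH)(PPh3)]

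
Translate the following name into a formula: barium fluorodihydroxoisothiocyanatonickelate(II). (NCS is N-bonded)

Ligands: 1 isothiocyanato (NCS, -1), 1 fluoro (F, -1), 2 hydroxo (OH, -1). Ligand charge sum = -4.
With Ni in oxidation state +2, the complex ion is [Ni...]^2−.
Charge balance with barium (+2) requires 1 complex ion per 1 barium.

Ba[NiF(NCS)(OH)2]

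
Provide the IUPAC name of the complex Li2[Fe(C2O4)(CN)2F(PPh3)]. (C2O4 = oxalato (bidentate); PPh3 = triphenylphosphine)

The 2 lithium counter-ions carry a total charge of +2, so each complex ion is 2−.
Ligand charges: 1×oxalato (-2 each), 1×fluoro (-1 each), 1×triphenylphosphine (neutral), 2×cyano (-1 each); total -5. So Fe + (-5) = 2−, giving Fe = +3.
Ligands are named alphabetically: cyano before fluoro before oxalato before triphenylphosphine.
The complex ion is anionic, so iron takes the -ate form ferrate(III).

lithium dicyanofluorooxalato(triphenylphosphine)ferrate(III)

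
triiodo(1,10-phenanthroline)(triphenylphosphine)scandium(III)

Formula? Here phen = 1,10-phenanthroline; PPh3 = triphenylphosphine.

Ligands: 1 1,10-phenanthroline (phen, neutral), 1 triphenylphosphine (PPh3, neutral), 3 iodo (I, -1). Ligand charge sum = -3.
With Sc in oxidation state +3, the complex ion is [Sc...].

[ScI3(phen)(PPh3)]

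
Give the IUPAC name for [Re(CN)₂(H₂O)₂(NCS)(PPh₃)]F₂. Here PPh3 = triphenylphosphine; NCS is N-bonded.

diaquadicyanoisothiocyanato(triphenylphosphine)rhenium(V) fluoride

The 2 fluoride counter-ions carry a total charge of -2, so each complex ion is 2+.
Ligand charges: 2×aqua (neutral), 1×triphenylphosphine (neutral), 2×cyano (-1 each), 1×isothiocyanato (-1 each); total -3. So Re + (-3) = 2+, giving Re = +5.
Ligands are named alphabetically: aqua before cyano before isothiocyanato before triphenylphosphine.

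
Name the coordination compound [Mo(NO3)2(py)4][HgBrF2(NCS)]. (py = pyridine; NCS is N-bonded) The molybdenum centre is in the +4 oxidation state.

dinitratotetrakis(pyridine)molybdenum(IV) bromodifluoroisothiocyanatomercurate(II)

Mo is given as +4; the cation's ligand charges sum to -2, so the complex cation is 2+.
A 1:1 salt means the anion carries the equal and opposite charge, 2−.
Anion: ligand charges sum to -4; for the ion to be 2−, Hg = +2.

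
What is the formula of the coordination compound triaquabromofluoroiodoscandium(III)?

Ligands: 3 aqua (H2O, neutral), 1 fluoro (F, -1), 1 iodo (I, -1), 1 bromo (Br, -1). Ligand charge sum = -3.
With Sc in oxidation state +3, the complex ion is [Sc...].

[ScBrF(H2O)3I]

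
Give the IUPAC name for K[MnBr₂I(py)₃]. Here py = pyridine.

potassium dibromoiodotris(pyridine)manganate(II)

The 1 potassium counter-ion carries a total charge of +1, so each complex ion is 1−.
Ligand charges: 1×iodo (-1 each), 3×pyridine (neutral), 2×bromo (-1 each); total -3. So Mn + (-3) = 1−, giving Mn = +2.
Ligands are named alphabetically: bromo before iodo before pyridine.
The complex ion is anionic, so manganese takes the -ate form manganate(II).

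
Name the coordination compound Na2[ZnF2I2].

sodium difluorodiiodozincate(II)

The 2 sodium counter-ions carry a total charge of +2, so each complex ion is 2−.
Ligand charges: 2×iodo (-1 each), 2×fluoro (-1 each); total -4. So Zn + (-4) = 2−, giving Zn = +2.
Ligands are named alphabetically: fluoro before iodo.
The complex ion is anionic, so zinc takes the -ate form zincate(II).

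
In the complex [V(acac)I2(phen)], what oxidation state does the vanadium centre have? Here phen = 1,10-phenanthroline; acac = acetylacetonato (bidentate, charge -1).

No counter-ion: the bracketed complex is neutral.
Ligand charges: 2×I = -2; 1×phen neutral; 1×acac = -1; sum -3.
V + (-3) = 0 ⇒ V is +3.

+3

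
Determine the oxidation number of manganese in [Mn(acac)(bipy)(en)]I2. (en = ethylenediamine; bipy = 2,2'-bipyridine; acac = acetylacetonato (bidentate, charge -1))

2 iodide outside the brackets (-1 each) → the complex ion is 2+.
Ligand charges: 1×en neutral; 1×bipy neutral; 1×acac = -1; sum -1.
Mn + (-1) = 2+ ⇒ Mn is +3.

+3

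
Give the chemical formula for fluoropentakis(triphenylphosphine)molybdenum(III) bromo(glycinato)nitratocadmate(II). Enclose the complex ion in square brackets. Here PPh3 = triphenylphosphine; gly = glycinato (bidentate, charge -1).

[MoF(PPh3)5][CdBr(gly)(NO3)]2

Cation [Mo…]: ligand charges -1, Mo(III) ⇒ ion charge 2+.
Anion [Cd…]: ligand charges -3, Cd(II) ⇒ ion charge 1−.
One 2+ cation requires 2 of the 1− anion.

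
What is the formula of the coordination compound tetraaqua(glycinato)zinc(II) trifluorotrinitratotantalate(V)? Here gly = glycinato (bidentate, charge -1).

[Zn(gly)(H2O)4][TaF3(NO3)3]

Cation [Zn…]: ligand charges -1, Zn(II) ⇒ ion charge 1+.
Anion [Ta…]: ligand charges -6, Ta(V) ⇒ ion charge 1−.
One 1+ cation balances one 1− anion.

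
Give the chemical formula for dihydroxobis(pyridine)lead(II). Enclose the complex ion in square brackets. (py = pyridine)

Ligands: 2 hydroxo (OH, -1), 2 pyridine (py, neutral). Ligand charge sum = -2.
With Pb in oxidation state +2, the complex ion is [Pb...].

[Pb(OH)2(py)2]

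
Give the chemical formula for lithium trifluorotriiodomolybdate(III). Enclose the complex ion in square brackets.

Li3[MoF3I3]

Ligands: 3 iodo (I, -1), 3 fluoro (F, -1). Ligand charge sum = -6.
With Mo in oxidation state +3, the complex ion is [Mo...]^3−.
Charge balance with lithium (+1) requires 1 complex ion per 3 lithium.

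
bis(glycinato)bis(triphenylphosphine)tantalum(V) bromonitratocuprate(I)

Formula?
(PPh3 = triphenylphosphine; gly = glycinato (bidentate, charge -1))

[Ta(gly)2(PPh3)2][CuBr(NO3)]3

Cation [Ta…]: ligand charges -2, Ta(V) ⇒ ion charge 3+.
Anion [Cu…]: ligand charges -2, Cu(I) ⇒ ion charge 1−.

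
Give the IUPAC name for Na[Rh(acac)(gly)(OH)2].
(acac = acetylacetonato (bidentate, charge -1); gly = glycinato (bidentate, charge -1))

sodium (acetylacetonato)(glycinato)dihydroxorhodate(III)

The 1 sodium counter-ion carries a total charge of +1, so each complex ion is 1−.
Ligand charges: 1×acetylacetonato (-1 each), 1×glycinato (-1 each), 2×hydroxo (-1 each); total -4. So Rh + (-4) = 1−, giving Rh = +3.
Ligands are named alphabetically: acetylacetonato before glycinato before hydroxo.
The complex ion is anionic, so rhodium takes the -ate form rhodate(III).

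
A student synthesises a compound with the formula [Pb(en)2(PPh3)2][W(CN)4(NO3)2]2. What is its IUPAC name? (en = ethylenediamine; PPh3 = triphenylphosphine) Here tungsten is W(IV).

Both ions are complex: the cation is named first with the plain metal name, the anion second with the -ate form; each ion's ligands are alphabetised independently.
W is given as +4; the anion's ligand charges sum to -6, so the complex anion is 2−.
With 2 anions per cation, the cation must be 2×2 = 4+.
Cation: ligand charges sum to 0; for the ion to be 4+, Pb = +4.

bis(ethylenediamine)bis(triphenylphosphine)lead(IV) tetracyanodinitratotungstate(IV)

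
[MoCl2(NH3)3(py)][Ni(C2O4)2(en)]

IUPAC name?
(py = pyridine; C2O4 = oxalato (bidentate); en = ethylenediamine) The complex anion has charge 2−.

triamminedichloro(pyridine)molybdenum(IV) (ethylenediamine)dioxalatonickelate(II)

Both ions are complex: the cation is named first with the plain metal name, the anion second with the -ate form; each ion's ligands are alphabetised independently.
The complex anion is given as 2−; its ligand charges sum to -4, so Ni = +2.
A 1:1 salt means the cation carries the equal and opposite charge, 2+.
Cation: ligand charges sum to -2; for the ion to be 2+, Mo = +4.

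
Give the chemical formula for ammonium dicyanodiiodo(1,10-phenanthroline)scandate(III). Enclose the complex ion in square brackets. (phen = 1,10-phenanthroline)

Ligands: 1 1,10-phenanthroline (phen, neutral), 2 iodo (I, -1), 2 cyano (CN, -1). Ligand charge sum = -4.
With Sc in oxidation state +3, the complex ion is [Sc...]^1−.
Charge balance with ammonium (+1) requires 1 complex ion per 1 ammonium.

NH4[Sc(CN)2I2(phen)]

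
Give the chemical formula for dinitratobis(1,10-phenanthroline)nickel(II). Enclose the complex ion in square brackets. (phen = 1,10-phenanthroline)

Ligands: 2 nitrato (NO3, -1), 2 1,10-phenanthroline (phen, neutral). Ligand charge sum = -2.
With Ni in oxidation state +2, the complex ion is [Ni...].

[Ni(NO3)2(phen)2]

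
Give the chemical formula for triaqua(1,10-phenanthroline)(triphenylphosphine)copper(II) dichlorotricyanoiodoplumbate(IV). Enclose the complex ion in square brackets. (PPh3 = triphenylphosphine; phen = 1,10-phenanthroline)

[Cu(H2O)3(phen)(PPh3)][PbCl2(CN)3I]

Cation [Cu…]: ligand charges 0, Cu(II) ⇒ ion charge 2+.
Anion [Pb…]: ligand charges -6, Pb(IV) ⇒ ion charge 2−.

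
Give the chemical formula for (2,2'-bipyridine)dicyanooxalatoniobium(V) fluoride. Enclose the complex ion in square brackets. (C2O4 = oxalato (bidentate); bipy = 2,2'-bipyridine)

Ligands: 2 cyano (CN, -1), 1 oxalato (C2O4, -2), 1 2,2'-bipyridine (bipy, neutral). Ligand charge sum = -4.
Charge balance with fluoride (-1) requires 1 complex ion per 1 fluoride.

[Nb(bipy)(C2O4)(CN)2]F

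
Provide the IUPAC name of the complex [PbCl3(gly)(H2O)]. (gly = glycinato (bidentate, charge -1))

aquatrichloro(glycinato)lead(IV)

There is no counter-ion, so the complex is neutral overall.
Ligand charges: 1×glycinato (-1 each), 1×aqua (neutral), 3×chloro (-1 each); total -4. So Pb + (-4) = 0, giving Pb = +4.
Ligands are named alphabetically: aqua before chloro before glycinato.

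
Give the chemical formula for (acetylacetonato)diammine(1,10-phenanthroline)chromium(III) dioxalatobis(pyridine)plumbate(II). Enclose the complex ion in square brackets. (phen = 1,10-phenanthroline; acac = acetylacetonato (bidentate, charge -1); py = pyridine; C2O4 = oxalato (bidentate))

[Cr(acac)(NH3)2(phen)][Pb(C2O4)2(py)2]

Cation [Cr…]: ligand charges -1, Cr(III) ⇒ ion charge 2+.
Anion [Pb…]: ligand charges -4, Pb(II) ⇒ ion charge 2−.
One 2+ cation balances one 2− anion.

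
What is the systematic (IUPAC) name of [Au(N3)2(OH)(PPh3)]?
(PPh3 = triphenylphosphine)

There is no counter-ion, so the complex is neutral overall.
Ligand charges: 1×hydroxo (-1 each), 2×azido (-1 each), 1×triphenylphosphine (neutral); total -3. So Au + (-3) = 0, giving Au = +3.
Ligands are named alphabetically: azido before hydroxo before triphenylphosphine.

diazidohydroxo(triphenylphosphine)gold(III)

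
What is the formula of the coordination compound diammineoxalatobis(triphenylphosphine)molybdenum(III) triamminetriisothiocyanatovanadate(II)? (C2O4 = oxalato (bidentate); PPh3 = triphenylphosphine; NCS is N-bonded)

Cation [Mo…]: ligand charges -2, Mo(III) ⇒ ion charge 1+.
Anion [V…]: ligand charges -3, V(II) ⇒ ion charge 1−.
One 1+ cation balances one 1− anion.

[Mo(C2O4)(NH3)2(PPh3)2][V(NCS)3(NH3)3]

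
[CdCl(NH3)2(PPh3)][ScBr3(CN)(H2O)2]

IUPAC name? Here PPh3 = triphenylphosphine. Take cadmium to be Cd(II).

diamminechloro(triphenylphosphine)cadmium(II) diaquatribromocyanoscandate(III)

Both ions are complex: the cation is named first with the plain metal name, the anion second with the -ate form; each ion's ligands are alphabetised independently.
Cd is given as +2; the cation's ligand charges sum to -1, so the complex cation is 1+.
A 1:1 salt means the anion carries the equal and opposite charge, 1−.
Anion: ligand charges sum to -4; for the ion to be 1−, Sc = +3.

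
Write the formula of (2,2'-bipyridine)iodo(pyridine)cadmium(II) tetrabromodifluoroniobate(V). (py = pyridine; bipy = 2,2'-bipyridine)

Cation [Cd…]: ligand charges -1, Cd(II) ⇒ ion charge 1+.
Anion [Nb…]: ligand charges -6, Nb(V) ⇒ ion charge 1−.

[Cd(bipy)I(py)][NbBr4F2]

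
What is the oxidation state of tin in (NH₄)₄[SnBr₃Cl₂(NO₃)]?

4 ammonium outside the brackets (+1 each) → the complex ion is 4−.
Ligand charges: 3×Br = -3; 2×Cl = -2; 1×NO3 = -1; sum -6.
Sn + (-6) = 4− ⇒ Sn is +2.

+2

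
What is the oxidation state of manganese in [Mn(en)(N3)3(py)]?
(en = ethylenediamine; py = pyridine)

+3

No counter-ion: the bracketed complex is neutral.
Ligand charges: 3×N3 = -3; 1×en neutral; 1×py neutral; sum -3.
Mn + (-3) = 0 ⇒ Mn is +3.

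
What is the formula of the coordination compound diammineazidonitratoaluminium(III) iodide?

Ligands: 2 ammine (NH3, neutral), 1 nitrato (NO3, -1), 1 azido (N3, -1). Ligand charge sum = -2.
With Al in oxidation state +3, the complex ion is [Al...]^1+.
Charge balance with iodide (-1) requires 1 complex ion per 1 iodide.

[Al(N3)(NH3)2(NO3)]I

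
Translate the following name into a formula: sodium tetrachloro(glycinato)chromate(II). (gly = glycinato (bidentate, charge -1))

Na3[CrCl4(gly)]

Ligands: 4 chloro (Cl, -1), 1 glycinato (gly, -1). Ligand charge sum = -5.
Charge balance with sodium (+1) requires 1 complex ion per 3 sodium.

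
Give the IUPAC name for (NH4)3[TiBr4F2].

The 3 ammonium counter-ions carry a total charge of +3, so each complex ion is 3−.
Ligand charges: 2×fluoro (-1 each), 4×bromo (-1 each); total -6. So Ti + (-6) = 3−, giving Ti = +3.
Ligands are named alphabetically: bromo before fluoro.
The complex ion is anionic, so titanium takes the -ate form titanate(III).

ammonium tetrabromodifluorotitanate(III)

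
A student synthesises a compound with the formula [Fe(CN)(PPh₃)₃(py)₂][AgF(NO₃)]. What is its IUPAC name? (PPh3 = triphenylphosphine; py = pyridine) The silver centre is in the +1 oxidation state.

Ag is given as +1; the anion's ligand charges sum to -2, so the complex anion is 1−.
A 1:1 salt means the cation carries the equal and opposite charge, 1+.
Cation: ligand charges sum to -1; for the ion to be 1+, Fe = +2.

cyanobis(pyridine)tris(triphenylphosphine)iron(II) fluoronitratoargentate(I)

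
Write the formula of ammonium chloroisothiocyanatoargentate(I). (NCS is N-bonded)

NH4[AgCl(NCS)]

Ligands: 1 isothiocyanato (NCS, -1), 1 chloro (Cl, -1). Ligand charge sum = -2.
With Ag in oxidation state +1, the complex ion is [Ag...]^1−.
Charge balance with ammonium (+1) requires 1 complex ion per 1 ammonium.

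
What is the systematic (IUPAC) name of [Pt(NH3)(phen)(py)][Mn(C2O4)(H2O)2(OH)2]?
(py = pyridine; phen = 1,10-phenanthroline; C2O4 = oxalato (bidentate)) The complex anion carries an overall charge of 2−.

ammine(1,10-phenanthroline)(pyridine)platinum(II) diaquadihydroxooxalatomanganate(II)

The complex anion is given as 2−; its ligand charges sum to -4, so Mn = +2.
A 1:1 salt means the cation carries the equal and opposite charge, 2+.
Cation: ligand charges sum to 0; for the ion to be 2+, Pt = +2.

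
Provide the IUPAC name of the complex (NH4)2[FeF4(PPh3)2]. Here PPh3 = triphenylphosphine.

ammonium tetrafluorobis(triphenylphosphine)ferrate(II)

The 2 ammonium counter-ions carry a total charge of +2, so each complex ion is 2−.
Ligand charges: 2×triphenylphosphine (neutral), 4×fluoro (-1 each); total -4. So Fe + (-4) = 2−, giving Fe = +2.
Ligands are named alphabetically: fluoro before triphenylphosphine.
The complex ion is anionic, so iron takes the -ate form ferrate(II).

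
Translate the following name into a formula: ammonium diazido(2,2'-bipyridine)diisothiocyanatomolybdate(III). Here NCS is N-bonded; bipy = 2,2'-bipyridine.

NH4[Mo(bipy)(N3)2(NCS)2]

Ligands: 2 isothiocyanato (NCS, -1), 2 azido (N3, -1), 1 2,2'-bipyridine (bipy, neutral). Ligand charge sum = -4.
Charge balance with ammonium (+1) requires 1 complex ion per 1 ammonium.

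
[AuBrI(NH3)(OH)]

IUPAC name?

There is no counter-ion, so the complex is neutral overall.
Ligand charges: 1×iodo (-1 each), 1×bromo (-1 each), 1×hydroxo (-1 each), 1×ammine (neutral); total -3. So Au + (-3) = 0, giving Au = +3.
Ligands are named alphabetically: ammine before bromo before hydroxo before iodo.

amminebromohydroxoiodogold(III)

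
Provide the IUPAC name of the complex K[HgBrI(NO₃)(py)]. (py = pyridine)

The 1 potassium counter-ion carries a total charge of +1, so each complex ion is 1−.
Ligand charges: 1×nitrato (-1 each), 1×bromo (-1 each), 1×pyridine (neutral), 1×iodo (-1 each); total -3. So Hg + (-3) = 1−, giving Hg = +2.
The complex ion is anionic, so mercury takes the -ate form mercurate(II).

potassium bromoiodonitrato(pyridine)mercurate(II)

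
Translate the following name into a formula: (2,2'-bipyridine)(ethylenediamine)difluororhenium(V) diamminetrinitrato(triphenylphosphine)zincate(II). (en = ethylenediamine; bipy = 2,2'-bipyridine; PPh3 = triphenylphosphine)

[Re(bipy)(en)F2][Zn(NH3)2(NO3)3(PPh3)]3

Cation [Re…]: ligand charges -2, Re(V) ⇒ ion charge 3+.
Anion [Zn…]: ligand charges -3, Zn(II) ⇒ ion charge 1−.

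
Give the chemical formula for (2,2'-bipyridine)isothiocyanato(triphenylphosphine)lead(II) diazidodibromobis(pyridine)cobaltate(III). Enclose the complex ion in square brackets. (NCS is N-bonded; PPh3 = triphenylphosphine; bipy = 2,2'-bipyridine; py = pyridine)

[Pb(bipy)(NCS)(PPh3)][CoBr2(N3)2(py)2]

Cation [Pb…]: ligand charges -1, Pb(II) ⇒ ion charge 1+.
Anion [Co…]: ligand charges -4, Co(III) ⇒ ion charge 1−.
One 1+ cation balances one 1− anion.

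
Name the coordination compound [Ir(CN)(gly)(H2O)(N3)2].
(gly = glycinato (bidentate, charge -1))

There is no counter-ion, so the complex is neutral overall.
Ligand charges: 1×cyano (-1 each), 1×aqua (neutral), 1×glycinato (-1 each), 2×azido (-1 each); total -4. So Ir + (-4) = 0, giving Ir = +4.
Ligands are named alphabetically: aqua before azido before cyano before glycinato.

aquadiazidocyano(glycinato)iridium(IV)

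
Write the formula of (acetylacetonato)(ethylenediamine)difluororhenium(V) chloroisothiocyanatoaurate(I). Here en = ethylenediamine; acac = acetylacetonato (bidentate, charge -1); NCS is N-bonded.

Cation [Re…]: ligand charges -3, Re(V) ⇒ ion charge 2+.
Anion [Au…]: ligand charges -2, Au(I) ⇒ ion charge 1−.
One 2+ cation requires 2 of the 1− anion.

[Re(acac)(en)F2][AuCl(NCS)]2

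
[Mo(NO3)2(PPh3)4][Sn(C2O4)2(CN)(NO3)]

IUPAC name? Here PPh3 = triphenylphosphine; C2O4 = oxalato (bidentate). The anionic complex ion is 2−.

Both ions are complex: the cation is named first with the plain metal name, the anion second with the -ate form; each ion's ligands are alphabetised independently.
The complex anion is given as 2−; its ligand charges sum to -6, so Sn = +4.
A 1:1 salt means the cation carries the equal and opposite charge, 2+.
Cation: ligand charges sum to -2; for the ion to be 2+, Mo = +4.

dinitratotetrakis(triphenylphosphine)molybdenum(IV) cyanonitratodioxalatostannate(IV)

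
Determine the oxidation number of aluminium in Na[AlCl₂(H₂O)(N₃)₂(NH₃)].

1 sodium outside the brackets (+1 each) → the complex ion is 1−.
Ligand charges: 2×N3 = -2; 1×NH3 neutral; 1×H2O neutral; 2×Cl = -2; sum -4.
Al + (-4) = 1− ⇒ Al is +3.

+3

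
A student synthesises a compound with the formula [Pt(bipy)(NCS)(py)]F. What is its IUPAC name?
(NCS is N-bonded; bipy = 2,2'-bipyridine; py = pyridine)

The 1 fluoride counter-ion carries a total charge of -1, so each complex ion is 1+.
Ligand charges: 1×isothiocyanato (-1 each), 1×2,2'-bipyridine (neutral), 1×pyridine (neutral); total -1. So Pt + (-1) = 1+, giving Pt = +2.
Ligands are named alphabetically: bipyridine before isothiocyanato before pyridine.

(2,2'-bipyridine)isothiocyanato(pyridine)platinum(II) fluoride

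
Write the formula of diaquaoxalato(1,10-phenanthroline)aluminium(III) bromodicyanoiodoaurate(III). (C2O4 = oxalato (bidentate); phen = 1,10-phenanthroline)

Cation [Al…]: ligand charges -2, Al(III) ⇒ ion charge 1+.
Anion [Au…]: ligand charges -4, Au(III) ⇒ ion charge 1−.
One 1+ cation balances one 1− anion.

[Al(C2O4)(H2O)2(phen)][AuBr(CN)2I]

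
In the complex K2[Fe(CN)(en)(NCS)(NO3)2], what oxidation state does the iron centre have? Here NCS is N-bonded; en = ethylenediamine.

+2

2 potassium outside the brackets (+1 each) → the complex ion is 2−.
Ligand charges: 2×NO3 = -2; 1×NCS = -1; 1×en neutral; 1×CN = -1; sum -4.
Fe + (-4) = 2− ⇒ Fe is +2.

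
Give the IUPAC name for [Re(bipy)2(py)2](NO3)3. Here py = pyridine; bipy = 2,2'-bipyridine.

bis(2,2'-bipyridine)bis(pyridine)rhenium(III) nitrate

The 3 nitrate counter-ions carry a total charge of -3, so each complex ion is 3+.
Ligand charges: 2×pyridine (neutral), 2×2,2'-bipyridine (neutral); total 0. So Re + (0) = 3+, giving Re = +3.
Ligands are named alphabetically: bipyridine before pyridine.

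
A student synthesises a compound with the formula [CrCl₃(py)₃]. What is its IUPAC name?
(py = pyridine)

trichlorotris(pyridine)chromium(III)

There is no counter-ion, so the complex is neutral overall.
Ligand charges: 3×chloro (-1 each), 3×pyridine (neutral); total -3. So Cr + (-3) = 0, giving Cr = +3.
Ligands are named alphabetically: chloro before pyridine.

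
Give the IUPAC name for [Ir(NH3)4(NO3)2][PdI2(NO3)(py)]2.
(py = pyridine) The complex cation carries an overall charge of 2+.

tetraamminedinitratoiridium(IV) diiodonitrato(pyridine)palladate(II)

The complex cation is given as 2+; its ligand charges sum to -2, so Ir = +4.
With 2 anions per cation, each anion must be 2/2 = 1−.
Anion: ligand charges sum to -3; for the ion to be 1−, Pd = +2.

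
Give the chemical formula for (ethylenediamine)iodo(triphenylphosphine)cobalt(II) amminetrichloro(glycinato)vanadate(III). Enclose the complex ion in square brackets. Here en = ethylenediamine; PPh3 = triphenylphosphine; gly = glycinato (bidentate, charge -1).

Cation [Co…]: ligand charges -1, Co(II) ⇒ ion charge 1+.
Anion [V…]: ligand charges -4, V(III) ⇒ ion charge 1−.
One 1+ cation balances one 1− anion.

[Co(en)I(PPh3)][VCl3(gly)(NH3)]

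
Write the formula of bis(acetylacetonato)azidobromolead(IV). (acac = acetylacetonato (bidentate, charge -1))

Ligands: 2 acetylacetonato (acac, -1), 1 azido (N3, -1), 1 bromo (Br, -1). Ligand charge sum = -4.
With Pb in oxidation state +4, the complex ion is [Pb...].

[Pb(acac)2Br(N3)]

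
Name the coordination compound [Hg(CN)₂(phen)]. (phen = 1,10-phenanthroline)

There is no counter-ion, so the complex is neutral overall.
Ligand charges: 1×1,10-phenanthroline (neutral), 2×cyano (-1 each); total -2. So Hg + (-2) = 0, giving Hg = +2.
Ligands are named alphabetically: cyano before phenanthroline.

dicyano(1,10-phenanthroline)mercury(II)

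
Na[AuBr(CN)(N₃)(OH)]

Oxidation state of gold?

1 sodium outside the brackets (+1 each) → the complex ion is 1−.
Ligand charges: 1×Br = -1; 1×OH = -1; 1×CN = -1; 1×N3 = -1; sum -4.
Au + (-4) = 1− ⇒ Au is +3.

+3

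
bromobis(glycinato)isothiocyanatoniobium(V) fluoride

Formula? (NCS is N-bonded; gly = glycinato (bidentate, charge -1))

Ligands: 1 isothiocyanato (NCS, -1), 2 glycinato (gly, -1), 1 bromo (Br, -1). Ligand charge sum = -4.
With Nb in oxidation state +5, the complex ion is [Nb...]^1+.
Charge balance with fluoride (-1) requires 1 complex ion per 1 fluoride.

[NbBr(gly)2(NCS)]F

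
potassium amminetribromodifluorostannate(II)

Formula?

K3[SnBr3F2(NH3)]

Ligands: 2 fluoro (F, -1), 3 bromo (Br, -1), 1 ammine (NH3, neutral). Ligand charge sum = -5.
With Sn in oxidation state +2, the complex ion is [Sn...]^3−.
Charge balance with potassium (+1) requires 1 complex ion per 3 potassium.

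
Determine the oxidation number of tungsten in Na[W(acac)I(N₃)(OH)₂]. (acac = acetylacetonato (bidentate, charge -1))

1 sodium outside the brackets (+1 each) → the complex ion is 1−.
Ligand charges: 1×N3 = -1; 1×I = -1; 1×acac = -1; 2×OH = -2; sum -5.
W + (-5) = 1− ⇒ W is +4.

+4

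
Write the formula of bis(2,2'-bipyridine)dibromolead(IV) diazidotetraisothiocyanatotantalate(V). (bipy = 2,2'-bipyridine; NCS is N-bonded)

[Pb(bipy)2Br2][Ta(N3)2(NCS)4]2

Cation [Pb…]: ligand charges -2, Pb(IV) ⇒ ion charge 2+.
Anion [Ta…]: ligand charges -6, Ta(V) ⇒ ion charge 1−.
One 2+ cation requires 2 of the 1− anion.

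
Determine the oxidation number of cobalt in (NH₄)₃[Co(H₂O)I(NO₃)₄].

+2

3 ammonium outside the brackets (+1 each) → the complex ion is 3−.
Ligand charges: 4×NO3 = -4; 1×I = -1; 1×H2O neutral; sum -5.
Co + (-5) = 3− ⇒ Co is +2.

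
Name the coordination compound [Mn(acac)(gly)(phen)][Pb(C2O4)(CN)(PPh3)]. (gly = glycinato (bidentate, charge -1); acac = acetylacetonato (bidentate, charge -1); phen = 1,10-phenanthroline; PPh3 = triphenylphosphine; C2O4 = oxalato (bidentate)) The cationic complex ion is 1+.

Both ions are complex: the cation is named first with the plain metal name, the anion second with the -ate form; each ion's ligands are alphabetised independently.
The complex cation is given as 1+; its ligand charges sum to -2, so Mn = +3.
A 1:1 salt means the anion carries the equal and opposite charge, 1−.
Anion: ligand charges sum to -3; for the ion to be 1−, Pb = +2.

(acetylacetonato)(glycinato)(1,10-phenanthroline)manganese(III) cyanooxalato(triphenylphosphine)plumbate(II)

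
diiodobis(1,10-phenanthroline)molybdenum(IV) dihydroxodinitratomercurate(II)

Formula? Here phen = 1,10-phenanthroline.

[MoI2(phen)2][Hg(NO3)2(OH)2]

Cation [Mo…]: ligand charges -2, Mo(IV) ⇒ ion charge 2+.
Anion [Hg…]: ligand charges -4, Hg(II) ⇒ ion charge 2−.
One 2+ cation balances one 2− anion.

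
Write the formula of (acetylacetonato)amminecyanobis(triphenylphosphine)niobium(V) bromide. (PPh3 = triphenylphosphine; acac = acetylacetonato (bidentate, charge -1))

Ligands: 2 triphenylphosphine (PPh3, neutral), 1 ammine (NH3, neutral), 1 acetylacetonato (acac, -1), 1 cyano (CN, -1). Ligand charge sum = -2.
Charge balance with bromide (-1) requires 1 complex ion per 3 bromide.

[Nb(acac)(CN)(NH3)(PPh3)2]Br3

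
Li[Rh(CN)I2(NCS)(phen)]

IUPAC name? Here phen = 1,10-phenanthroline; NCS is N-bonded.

The 1 lithium counter-ion carries a total charge of +1, so each complex ion is 1−.
Ligand charges: 1×cyano (-1 each), 1×1,10-phenanthroline (neutral), 2×iodo (-1 each), 1×isothiocyanato (-1 each); total -4. So Rh + (-4) = 1−, giving Rh = +3.
The complex ion is anionic, so rhodium takes the -ate form rhodate(III).

lithium cyanodiiodoisothiocyanato(1,10-phenanthroline)rhodate(III)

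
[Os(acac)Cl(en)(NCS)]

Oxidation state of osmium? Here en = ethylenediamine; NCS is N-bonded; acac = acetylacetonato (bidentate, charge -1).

No counter-ion: the bracketed complex is neutral.
Ligand charges: 1×en neutral; 1×Cl = -1; 1×NCS = -1; 1×acac = -1; sum -3.
Os + (-3) = 0 ⇒ Os is +3.

+3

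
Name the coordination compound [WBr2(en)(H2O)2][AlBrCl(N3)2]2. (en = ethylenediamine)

diaquadibromo(ethylenediamine)tungsten(IV) diazidobromochloroaluminate(III)

Both ions are complex: the cation is named first with the plain metal name, the anion second with the -ate form; each ion's ligands are alphabetised independently.
Aluminium is always +3 in its complexes; the anion's ligand charges sum to -4, so the complex anion is 1−.
With 2 anions per cation, the cation must be 2×1 = 2+.
Cation: ligand charges sum to -2; for the ion to be 2+, W = +4.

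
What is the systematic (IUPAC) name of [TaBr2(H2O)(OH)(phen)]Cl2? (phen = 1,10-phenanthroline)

The 2 chloride counter-ions carry a total charge of -2, so each complex ion is 2+.
Ligand charges: 1×aqua (neutral), 1×hydroxo (-1 each), 1×1,10-phenanthroline (neutral), 2×bromo (-1 each); total -3. So Ta + (-3) = 2+, giving Ta = +5.
Ligands are named alphabetically: aqua before bromo before hydroxo before phenanthroline.

aquadibromohydroxo(1,10-phenanthroline)tantalum(V) chloride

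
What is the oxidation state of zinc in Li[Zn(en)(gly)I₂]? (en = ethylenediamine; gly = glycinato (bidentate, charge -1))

+2

1 lithium outside the brackets (+1 each) → the complex ion is 1−.
Ligand charges: 1×en neutral; 2×I = -2; 1×gly = -1; sum -3.
Zn + (-3) = 1− ⇒ Zn is +2.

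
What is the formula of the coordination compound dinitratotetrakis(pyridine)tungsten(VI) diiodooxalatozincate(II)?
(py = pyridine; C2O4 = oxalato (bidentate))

Cation [W…]: ligand charges -2, W(VI) ⇒ ion charge 4+.
Anion [Zn…]: ligand charges -4, Zn(II) ⇒ ion charge 2−.

[W(NO3)2(py)4][Zn(C2O4)I2]2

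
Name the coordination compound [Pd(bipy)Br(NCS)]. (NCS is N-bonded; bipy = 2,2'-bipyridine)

There is no counter-ion, so the complex is neutral overall.
Ligand charges: 1×isothiocyanato (-1 each), 1×bromo (-1 each), 1×2,2'-bipyridine (neutral); total -2. So Pd + (-2) = 0, giving Pd = +2.
Ligands are named alphabetically: bipyridine before bromo before isothiocyanato.

(2,2'-bipyridine)bromoisothiocyanatopalladium(II)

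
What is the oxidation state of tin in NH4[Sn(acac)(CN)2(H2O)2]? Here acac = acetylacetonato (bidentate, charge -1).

1 ammonium outside the brackets (+1 each) → the complex ion is 1−.
Ligand charges: 2×H2O neutral; 1×acac = -1; 2×CN = -2; sum -3.
Sn + (-3) = 1− ⇒ Sn is +2.

+2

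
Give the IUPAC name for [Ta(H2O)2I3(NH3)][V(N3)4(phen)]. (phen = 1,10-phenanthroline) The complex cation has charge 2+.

amminediaquatriiodotantalum(V) tetraazido(1,10-phenanthroline)vanadate(II)

The complex cation is given as 2+; its ligand charges sum to -3, so Ta = +5.
A 1:1 salt means the anion carries the equal and opposite charge, 2−.
Anion: ligand charges sum to -4; for the ion to be 2−, V = +2.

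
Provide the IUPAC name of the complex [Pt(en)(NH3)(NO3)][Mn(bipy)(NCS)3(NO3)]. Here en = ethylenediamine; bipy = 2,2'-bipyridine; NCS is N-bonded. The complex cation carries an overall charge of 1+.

Both ions are complex: the cation is named first with the plain metal name, the anion second with the -ate form; each ion's ligands are alphabetised independently.
The complex cation is given as 1+; its ligand charges sum to -1, so Pt = +2.
A 1:1 salt means the anion carries the equal and opposite charge, 1−.
Anion: ligand charges sum to -4; for the ion to be 1−, Mn = +3.

ammine(ethylenediamine)nitratoplatinum(II) (2,2'-bipyridine)triisothiocyanatonitratomanganate(III)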